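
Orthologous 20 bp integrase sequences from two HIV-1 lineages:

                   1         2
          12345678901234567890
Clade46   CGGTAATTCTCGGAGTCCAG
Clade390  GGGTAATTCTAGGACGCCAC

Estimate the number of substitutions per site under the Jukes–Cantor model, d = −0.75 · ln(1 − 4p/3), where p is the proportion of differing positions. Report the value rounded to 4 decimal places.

The sequences differ at positions 1 (C/G), 11 (C/A), 15 (G/C), 16 (T/G), 20 (G/C).
p = 5/20 = 0.250000.
d = −0.75 · ln(1 − (4/3)·0.250000) = −0.75 · ln(0.666667) = −0.75 · (-0.405465) = 0.3041.

0.3041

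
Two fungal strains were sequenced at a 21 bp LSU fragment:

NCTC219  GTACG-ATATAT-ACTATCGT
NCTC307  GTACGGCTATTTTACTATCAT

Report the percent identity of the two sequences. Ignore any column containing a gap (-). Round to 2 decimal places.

84.21%

Excluding the 2 gap columns leaves 19 comparable sites.
Differing sites — 7:A/C; 11:A/T; 20:G/A.
16 of the 19 comparable sites match, so the percent identity is 16/19 × 100 = 84.21%.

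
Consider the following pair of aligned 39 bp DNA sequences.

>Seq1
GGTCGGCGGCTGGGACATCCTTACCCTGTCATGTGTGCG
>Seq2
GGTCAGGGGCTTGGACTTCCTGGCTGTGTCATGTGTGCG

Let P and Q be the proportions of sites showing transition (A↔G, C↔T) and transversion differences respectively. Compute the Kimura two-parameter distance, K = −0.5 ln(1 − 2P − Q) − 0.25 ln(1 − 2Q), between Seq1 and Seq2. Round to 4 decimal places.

Differing sites — 5:G/A (Ti); 7:C/G (Tv); 12:G/T (Tv); 17:A/T (Tv); 22:T/G (Tv); 23:A/G (Ti); 25:C/T (Ti); 26:C/G (Tv).
Of the 8 differences, 3 transitions and 5 transversions over 39 sites: P = 3/39 = 0.076923, Q = 5/39 = 0.128205.
d = −0.5·ln(0.717949) − 0.25·ln(0.743590) = −0.5·(-0.331357) − 0.25·(-0.296265) = 0.2397.

0.2397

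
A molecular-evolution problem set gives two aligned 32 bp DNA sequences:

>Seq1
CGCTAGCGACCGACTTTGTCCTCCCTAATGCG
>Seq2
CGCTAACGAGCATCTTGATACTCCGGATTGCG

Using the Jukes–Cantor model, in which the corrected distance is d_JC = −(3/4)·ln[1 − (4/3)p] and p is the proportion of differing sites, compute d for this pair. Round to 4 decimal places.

The sequences differ at positions 6 (G/A), 10 (C/G), 12 (G/A), 13 (A/T), 17 (T/G), 18 (G/A), 20 (C/A), 25 (C/G), 26 (T/G), 28 (A/T).
p = 10/32 = 0.312500.
d = −0.75 · ln(1 − (4/3)·0.312500) = −0.75 · ln(0.583333) = −0.75 · (-0.538997) = 0.4042.

0.4042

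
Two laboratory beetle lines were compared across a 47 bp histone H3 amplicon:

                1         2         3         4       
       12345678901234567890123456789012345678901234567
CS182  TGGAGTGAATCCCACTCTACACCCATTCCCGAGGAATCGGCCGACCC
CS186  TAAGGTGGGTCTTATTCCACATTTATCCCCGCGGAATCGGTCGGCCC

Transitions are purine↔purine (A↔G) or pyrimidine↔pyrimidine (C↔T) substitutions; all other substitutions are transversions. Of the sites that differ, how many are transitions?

15

The sequences differ at positions 2 (G/A, transition), 3 (G/A, transition), 4 (A/G, transition), 8 (A/G, transition), 9 (A/G, transition), 12 (C/T, transition), 13 (C/T, transition), 15 (C/T, transition), 18 (T/C, transition), 22 (C/T, transition), 23 (C/T, transition), 24 (C/T, transition), 27 (T/C, transition), 32 (A/C, transversion), 41 (C/T, transition), 44 (A/G, transition).
Of the 16 differences, 15 transitions and 1 transversion, so the answer is 15.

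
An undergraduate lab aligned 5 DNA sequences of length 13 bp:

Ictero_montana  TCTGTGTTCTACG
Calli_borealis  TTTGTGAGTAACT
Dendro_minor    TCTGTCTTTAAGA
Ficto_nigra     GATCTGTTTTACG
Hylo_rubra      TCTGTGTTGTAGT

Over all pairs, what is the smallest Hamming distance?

3

Pairwise Hamming distances:
  Ictero_montana vs Calli_borealis: 6
  Ictero_montana vs Dendro_minor: 5
  Ictero_montana vs Ficto_nigra: 4
  Ictero_montana vs Hylo_rubra: 3
  Calli_borealis vs Dendro_minor: 6
  Calli_borealis vs Ficto_nigra: 7
  Calli_borealis vs Hylo_rubra: 6
  Dendro_minor vs Ficto_nigra: 7
  Dendro_minor vs Hylo_rubra: 4
  Ficto_nigra vs Hylo_rubra: 6
The smallest is 3, between Ictero_montana and Hylo_rubra.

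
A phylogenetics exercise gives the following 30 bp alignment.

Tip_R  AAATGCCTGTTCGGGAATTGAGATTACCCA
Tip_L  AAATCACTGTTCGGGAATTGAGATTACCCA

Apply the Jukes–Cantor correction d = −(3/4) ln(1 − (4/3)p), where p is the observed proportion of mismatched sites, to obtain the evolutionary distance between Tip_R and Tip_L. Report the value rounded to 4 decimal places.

0.0698

Mismatches occur at site 5 (G/C), site 6 (C/A).
p = 2/30 = 0.066667.
d = −0.75 · ln(1 − (4/3)·0.066667) = −0.75 · ln(0.911111) = −0.75 · (-0.093091) = 0.0698.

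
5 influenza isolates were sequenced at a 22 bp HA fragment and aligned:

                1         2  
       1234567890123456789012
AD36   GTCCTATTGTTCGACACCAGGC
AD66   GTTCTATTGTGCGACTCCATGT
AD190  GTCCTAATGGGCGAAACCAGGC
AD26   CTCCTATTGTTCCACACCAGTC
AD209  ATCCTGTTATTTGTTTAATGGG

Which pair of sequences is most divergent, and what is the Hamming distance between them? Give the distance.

Pairwise Hamming distances:
  AD36 vs AD66: 5
  AD36 vs AD190: 4
  AD36 vs AD26: 3
  AD36 vs AD209: 11
  AD66 vs AD190: 7
  AD66 vs AD26: 8
  AD66 vs AD209: 13
  AD190 vs AD26: 7
  AD190 vs AD209: 14
  AD26 vs AD209: 13
The largest is 14, between AD190 and AD209.

14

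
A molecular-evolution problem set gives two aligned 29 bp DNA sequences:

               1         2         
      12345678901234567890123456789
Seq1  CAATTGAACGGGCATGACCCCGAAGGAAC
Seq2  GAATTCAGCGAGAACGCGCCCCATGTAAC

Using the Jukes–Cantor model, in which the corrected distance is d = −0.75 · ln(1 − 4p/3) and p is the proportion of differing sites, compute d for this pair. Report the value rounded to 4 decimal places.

Differing sites — 1:C/G; 6:G/C; 8:A/G; 11:G/A; 13:C/A; 15:T/C; 17:A/C; 18:C/G; 22:G/C; 24:A/T; 26:G/T.
p = 11/29 = 0.379310.
d = −0.75 · ln(1 − (4/3)·0.379310) = −0.75 · ln(0.494253) = −0.75 · (-0.704708) = 0.5285.

0.5285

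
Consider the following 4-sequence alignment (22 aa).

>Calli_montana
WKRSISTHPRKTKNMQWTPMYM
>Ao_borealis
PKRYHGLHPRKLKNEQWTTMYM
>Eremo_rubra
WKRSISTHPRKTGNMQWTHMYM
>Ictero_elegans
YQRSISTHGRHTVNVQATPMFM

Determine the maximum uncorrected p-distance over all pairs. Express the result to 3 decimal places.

Pairwise Hamming distances:
  Calli_montana vs Ao_borealis: 8
  Calli_montana vs Eremo_rubra: 2
  Calli_montana vs Ictero_elegans: 8
  Ao_borealis vs Eremo_rubra: 9
  Ao_borealis vs Ictero_elegans: 14
  Eremo_rubra vs Ictero_elegans: 9
The largest is 14 mismatches, between Ao_borealis and Ictero_elegans; p = 14/22 = 0.636.

0.636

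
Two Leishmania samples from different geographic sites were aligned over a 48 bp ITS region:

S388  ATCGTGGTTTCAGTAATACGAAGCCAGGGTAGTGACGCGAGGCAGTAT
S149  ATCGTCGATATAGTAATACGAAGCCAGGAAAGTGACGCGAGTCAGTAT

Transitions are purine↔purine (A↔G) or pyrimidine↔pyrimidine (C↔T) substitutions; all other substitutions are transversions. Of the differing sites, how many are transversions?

5

Mismatches occur at site 6 (G↔C, transversion), site 8 (T↔A, transversion), site 10 (T↔A, transversion), site 11 (C↔T, transition), site 29 (G↔A, transition), site 30 (T↔A, transversion), site 42 (G↔T, transversion).
Of the 7 differences, 2 transitions and 5 transversions, so the answer is 5.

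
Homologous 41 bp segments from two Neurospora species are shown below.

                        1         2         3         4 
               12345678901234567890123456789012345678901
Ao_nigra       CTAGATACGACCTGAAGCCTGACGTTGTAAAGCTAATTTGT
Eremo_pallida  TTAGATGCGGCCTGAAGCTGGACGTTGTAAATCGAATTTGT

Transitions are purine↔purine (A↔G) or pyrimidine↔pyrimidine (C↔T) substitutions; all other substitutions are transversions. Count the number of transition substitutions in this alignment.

4

Differing sites — 1:C/T (Ti); 7:A/G (Ti); 10:A/G (Ti); 19:C/T (Ti); 20:T/G (Tv); 32:G/T (Tv); 34:T/G (Tv).
Of the 7 differences, 4 transitions and 3 transversions, so the answer is 4.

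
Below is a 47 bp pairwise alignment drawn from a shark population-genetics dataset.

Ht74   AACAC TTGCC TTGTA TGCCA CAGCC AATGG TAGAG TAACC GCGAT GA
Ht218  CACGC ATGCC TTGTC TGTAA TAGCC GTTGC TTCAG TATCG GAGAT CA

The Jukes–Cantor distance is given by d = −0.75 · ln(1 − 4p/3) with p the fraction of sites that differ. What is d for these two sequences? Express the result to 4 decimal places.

0.4537

The sequences differ at positions 1 (A/C), 4 (A/G), 6 (T/A), 15 (A/C), 18 (C/T), 19 (C/A), 21 (C/T), 26 (A/G), 27 (A/T), 30 (G/C), 32 (A/T), 33 (G/C), 38 (A/T), 40 (C/G), 42 (C/A), 46 (G/C).
p = 16/47 = 0.340426.
d = −0.75 · ln(1 − (4/3)·0.340426) = −0.75 · ln(0.546099) = −0.75 · (-0.604955) = 0.4537.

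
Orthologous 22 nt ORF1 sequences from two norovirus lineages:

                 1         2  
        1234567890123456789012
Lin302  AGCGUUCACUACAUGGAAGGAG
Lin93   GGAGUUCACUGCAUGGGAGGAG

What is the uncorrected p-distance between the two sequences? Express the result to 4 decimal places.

0.1818

The sequences differ at positions 1 (A/G), 3 (C/A), 11 (A/G), 17 (A/G).
There are 4 differences over 22 sites, so p = 4/22 = 0.1818.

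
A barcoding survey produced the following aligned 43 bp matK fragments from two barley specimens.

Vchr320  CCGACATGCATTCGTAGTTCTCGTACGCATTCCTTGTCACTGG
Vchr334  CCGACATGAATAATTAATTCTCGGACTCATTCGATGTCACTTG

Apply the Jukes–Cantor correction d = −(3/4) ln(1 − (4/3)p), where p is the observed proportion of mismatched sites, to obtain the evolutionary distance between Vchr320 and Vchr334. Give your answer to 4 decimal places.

0.2784

The sequences differ at positions 9 (C/A), 12 (T/A), 13 (C/A), 14 (G/T), 17 (G/A), 24 (T/G), 27 (G/T), 33 (C/G), 34 (T/A), 42 (G/T).
p = 10/43 = 0.232558.
d = −0.75 · ln(1 − (4/3)·0.232558) = −0.75 · ln(0.689923) = −0.75 · (-0.371175) = 0.2784.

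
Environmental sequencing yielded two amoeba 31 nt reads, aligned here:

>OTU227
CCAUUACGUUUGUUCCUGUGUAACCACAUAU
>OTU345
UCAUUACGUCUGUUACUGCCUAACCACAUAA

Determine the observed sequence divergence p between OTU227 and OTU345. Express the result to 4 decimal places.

0.1935

The sequences differ at positions 1 (C/U), 10 (U/C), 15 (C/A), 19 (U/C), 20 (G/C), 31 (U/A).
There are 6 differences over 31 sites, so p = 6/31 = 0.1935.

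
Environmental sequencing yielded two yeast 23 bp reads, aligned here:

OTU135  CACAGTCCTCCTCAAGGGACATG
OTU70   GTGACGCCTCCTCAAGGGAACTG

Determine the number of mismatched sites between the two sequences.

The sequences differ at positions 1 (C/G), 2 (A/T), 3 (C/G), 5 (G/C), 6 (T/G), 20 (C/A), 21 (A/C).
That gives 7 mismatches out of 23 aligned sites, so the Hamming distance is 7.

7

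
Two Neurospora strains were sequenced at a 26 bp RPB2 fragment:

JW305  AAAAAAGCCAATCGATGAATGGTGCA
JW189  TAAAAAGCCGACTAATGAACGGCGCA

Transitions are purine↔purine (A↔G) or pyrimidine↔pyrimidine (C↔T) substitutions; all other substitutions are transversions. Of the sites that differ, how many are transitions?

6

The sequences differ at positions 1 (A/T, transversion), 10 (A/G, transition), 12 (T/C, transition), 13 (C/T, transition), 14 (G/A, transition), 20 (T/C, transition), 23 (T/C, transition).
Of the 7 differences, 6 transitions and 1 transversion, so the answer is 6.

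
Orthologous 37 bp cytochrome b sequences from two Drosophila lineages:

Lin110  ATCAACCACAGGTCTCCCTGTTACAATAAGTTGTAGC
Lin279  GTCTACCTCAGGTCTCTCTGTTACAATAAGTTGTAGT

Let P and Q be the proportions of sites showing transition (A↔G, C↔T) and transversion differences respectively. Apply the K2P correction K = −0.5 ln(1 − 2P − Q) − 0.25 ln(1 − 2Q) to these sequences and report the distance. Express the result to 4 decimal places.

0.1504

Mismatches occur at site 1 (A↔G, transition), site 4 (A↔T, transversion), site 8 (A↔T, transversion), site 17 (C↔T, transition), site 37 (C↔T, transition).
Of the 5 differences, 3 transitions and 2 transversions over 37 sites: P = 3/37 = 0.081081, Q = 2/37 = 0.054054.
d = −0.5·ln(0.783784) − 0.25·ln(0.891892) = −0.5·(-0.243622) − 0.25·(-0.114410) = 0.1504.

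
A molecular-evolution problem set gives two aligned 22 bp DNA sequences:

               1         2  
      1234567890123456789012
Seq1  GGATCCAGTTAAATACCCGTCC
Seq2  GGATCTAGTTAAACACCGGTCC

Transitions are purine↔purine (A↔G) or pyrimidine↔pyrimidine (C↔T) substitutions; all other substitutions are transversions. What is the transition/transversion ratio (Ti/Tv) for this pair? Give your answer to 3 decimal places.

Differing sites — 6:C/T (Ti); 14:T/C (Ti); 18:C/G (Tv).
Of the 3 differences, 2 transitions and 1 transversion, so Ti/Tv = 2/1 = 2.000.

2.000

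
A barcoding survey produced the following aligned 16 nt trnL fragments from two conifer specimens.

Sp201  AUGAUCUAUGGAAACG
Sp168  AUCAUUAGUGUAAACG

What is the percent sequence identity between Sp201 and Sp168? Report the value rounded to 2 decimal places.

Differing sites — 3:G/C; 6:C/U; 7:U/A; 8:A/G; 11:G/U.
11 of the 16 sites match, so the percent identity is 11/16 × 100 = 68.75%.

68.75%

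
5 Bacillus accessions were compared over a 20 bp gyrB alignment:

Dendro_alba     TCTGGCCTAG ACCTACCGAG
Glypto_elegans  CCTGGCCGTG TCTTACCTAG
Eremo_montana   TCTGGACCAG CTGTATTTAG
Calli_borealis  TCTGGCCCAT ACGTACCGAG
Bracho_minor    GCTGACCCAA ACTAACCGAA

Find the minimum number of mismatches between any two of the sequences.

3

Pairwise Hamming distances:
  Dendro_alba vs Glypto_elegans: 6
  Dendro_alba vs Eremo_montana: 8
  Dendro_alba vs Calli_borealis: 3
  Dendro_alba vs Bracho_minor: 7
  Glypto_elegans vs Eremo_montana: 9
  Glypto_elegans vs Calli_borealis: 7
  Glypto_elegans vs Bracho_minor: 9
  Eremo_montana vs Calli_borealis: 7
  Eremo_montana vs Bracho_minor: 12
  Calli_borealis vs Bracho_minor: 6
The smallest is 3, between Dendro_alba and Calli_borealis.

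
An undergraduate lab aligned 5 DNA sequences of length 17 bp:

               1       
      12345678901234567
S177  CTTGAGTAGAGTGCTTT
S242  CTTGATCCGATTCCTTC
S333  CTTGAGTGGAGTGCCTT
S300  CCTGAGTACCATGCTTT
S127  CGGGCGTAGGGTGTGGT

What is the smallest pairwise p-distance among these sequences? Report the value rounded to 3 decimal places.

Pairwise Hamming distances:
  S177 vs S242: 6
  S177 vs S333: 2
  S177 vs S300: 4
  S177 vs S127: 7
  S242 vs S333: 7
  S242 vs S300: 9
  S242 vs S127: 13
  S333 vs S300: 6
  S333 vs S127: 8
  S300 vs S127: 9
The smallest is 2 mismatches, between S177 and S333; p = 2/17 = 0.118.

0.118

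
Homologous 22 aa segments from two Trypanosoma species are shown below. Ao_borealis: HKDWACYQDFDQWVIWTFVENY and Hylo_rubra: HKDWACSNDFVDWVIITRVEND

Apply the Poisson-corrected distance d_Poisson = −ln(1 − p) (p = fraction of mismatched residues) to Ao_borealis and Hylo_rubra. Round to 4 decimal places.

0.3830

Mismatches occur at site 7 (Y→S), site 8 (Q→N), site 11 (D→V), site 12 (Q→D), site 16 (W→I), site 18 (F→R), site 22 (Y→D).
p = 7/22 = 0.318182.
d = −ln(1 − 0.318182) = −ln(0.681818) = 0.3830.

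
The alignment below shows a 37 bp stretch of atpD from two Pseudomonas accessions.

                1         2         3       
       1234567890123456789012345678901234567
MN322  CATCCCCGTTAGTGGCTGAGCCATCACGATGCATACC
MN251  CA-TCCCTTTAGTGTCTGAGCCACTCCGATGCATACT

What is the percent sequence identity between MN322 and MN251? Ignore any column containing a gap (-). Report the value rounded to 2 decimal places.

Excluding the 1 gap column leaves 36 comparable sites.
Mismatches occur at site 4 (C→T), site 8 (G→T), site 15 (G→T), site 24 (T→C), site 25 (C→T), site 26 (A→C), site 37 (C→T).
29 of the 36 comparable sites match, so the percent identity is 29/36 × 100 = 80.56%.

80.56%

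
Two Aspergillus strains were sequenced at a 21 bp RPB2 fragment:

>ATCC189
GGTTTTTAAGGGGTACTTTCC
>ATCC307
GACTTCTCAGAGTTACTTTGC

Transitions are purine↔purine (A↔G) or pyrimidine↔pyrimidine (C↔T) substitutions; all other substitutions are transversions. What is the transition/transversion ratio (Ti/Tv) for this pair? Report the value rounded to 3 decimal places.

Differing sites — 2:G/A (Ti); 3:T/C (Ti); 6:T/C (Ti); 8:A/C (Tv); 11:G/A (Ti); 13:G/T (Tv); 20:C/G (Tv).
Of the 7 differences, 4 transitions and 3 transversions, so Ti/Tv = 4/3 = 1.333.

1.333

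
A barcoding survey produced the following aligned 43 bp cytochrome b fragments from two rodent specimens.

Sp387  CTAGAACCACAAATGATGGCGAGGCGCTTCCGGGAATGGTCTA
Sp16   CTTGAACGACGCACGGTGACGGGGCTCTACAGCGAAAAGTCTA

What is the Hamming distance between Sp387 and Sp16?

Mismatches occur at site 3 (A↔T), site 8 (C↔G), site 11 (A↔G), site 12 (A↔C), site 14 (T↔C), site 16 (A↔G), site 19 (G↔A), site 22 (A↔G), site 26 (G↔T), site 29 (T↔A), site 31 (C↔A), site 33 (G↔C), site 37 (T↔A), site 38 (G↔A).
That gives 14 mismatches out of 43 aligned sites, so the Hamming distance is 14.

14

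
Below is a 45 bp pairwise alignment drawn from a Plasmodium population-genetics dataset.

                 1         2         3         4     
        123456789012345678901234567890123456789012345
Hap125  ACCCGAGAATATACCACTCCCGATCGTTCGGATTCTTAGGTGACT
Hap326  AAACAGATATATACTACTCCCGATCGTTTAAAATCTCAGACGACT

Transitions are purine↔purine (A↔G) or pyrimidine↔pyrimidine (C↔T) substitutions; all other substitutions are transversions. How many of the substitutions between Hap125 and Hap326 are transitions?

10

Mismatches occur at site 2 (C↔A, transversion), site 3 (C↔A, transversion), site 5 (G↔A, transition), site 6 (A↔G, transition), site 7 (G↔A, transition), site 8 (A↔T, transversion), site 15 (C↔T, transition), site 29 (C↔T, transition), site 30 (G↔A, transition), site 31 (G↔A, transition), site 33 (T↔A, transversion), site 37 (T↔C, transition), site 40 (G↔A, transition), site 41 (T↔C, transition).
Of the 14 differences, 10 transitions and 4 transversions, so the answer is 10.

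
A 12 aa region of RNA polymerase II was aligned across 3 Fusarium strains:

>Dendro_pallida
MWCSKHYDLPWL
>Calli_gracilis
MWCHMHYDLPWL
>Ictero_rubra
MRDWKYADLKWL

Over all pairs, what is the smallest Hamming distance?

2

Pairwise Hamming distances:
  Dendro_pallida vs Calli_gracilis: 2
  Dendro_pallida vs Ictero_rubra: 6
  Calli_gracilis vs Ictero_rubra: 7
The smallest is 2, between Dendro_pallida and Calli_gracilis.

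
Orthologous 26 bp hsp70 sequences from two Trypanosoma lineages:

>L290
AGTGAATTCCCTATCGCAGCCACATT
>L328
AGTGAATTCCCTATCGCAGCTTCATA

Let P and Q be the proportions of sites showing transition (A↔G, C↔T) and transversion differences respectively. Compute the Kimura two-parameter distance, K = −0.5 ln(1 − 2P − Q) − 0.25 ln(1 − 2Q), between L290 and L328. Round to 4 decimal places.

0.1253

Differing sites — 21:C/T (Ti); 22:A/T (Tv); 26:T/A (Tv).
Of the 3 differences, 1 transition and 2 transversions over 26 sites: P = 1/26 = 0.038462, Q = 2/26 = 0.076923.
d = −0.5·ln(0.846153) − 0.25·ln(0.846154) = −0.5·(-0.167055) − 0.25·(-0.167054) = 0.1253.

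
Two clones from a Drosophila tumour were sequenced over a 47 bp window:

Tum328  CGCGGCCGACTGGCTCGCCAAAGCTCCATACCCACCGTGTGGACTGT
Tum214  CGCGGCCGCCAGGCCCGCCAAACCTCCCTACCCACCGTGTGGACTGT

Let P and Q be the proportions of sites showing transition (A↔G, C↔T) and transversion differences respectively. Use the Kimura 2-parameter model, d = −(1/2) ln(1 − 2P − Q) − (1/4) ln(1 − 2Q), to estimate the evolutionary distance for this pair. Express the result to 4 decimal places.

Mismatches occur at site 9 (A/C, transversion), site 11 (T/A, transversion), site 15 (T/C, transition), site 23 (G/C, transversion), site 28 (A/C, transversion).
Of the 5 differences, 1 transition and 4 transversions over 47 sites: P = 1/47 = 0.021277, Q = 4/47 = 0.085106.
d = −0.5·ln(0.872340) − 0.25·ln(0.829788) = −0.5·(-0.136576) − 0.25·(-0.186585) = 0.1149.

0.1149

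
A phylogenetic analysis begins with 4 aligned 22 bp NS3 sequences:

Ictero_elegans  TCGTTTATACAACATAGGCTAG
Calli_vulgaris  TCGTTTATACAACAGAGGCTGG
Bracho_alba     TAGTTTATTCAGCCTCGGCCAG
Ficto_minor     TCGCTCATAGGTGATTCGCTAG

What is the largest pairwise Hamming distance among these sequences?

Pairwise Hamming distances:
  Ictero_elegans vs Calli_vulgaris: 2
  Ictero_elegans vs Bracho_alba: 6
  Ictero_elegans vs Ficto_minor: 8
  Calli_vulgaris vs Bracho_alba: 8
  Calli_vulgaris vs Ficto_minor: 10
  Bracho_alba vs Ficto_minor: 12
The largest is 12, between Bracho_alba and Ficto_minor.

12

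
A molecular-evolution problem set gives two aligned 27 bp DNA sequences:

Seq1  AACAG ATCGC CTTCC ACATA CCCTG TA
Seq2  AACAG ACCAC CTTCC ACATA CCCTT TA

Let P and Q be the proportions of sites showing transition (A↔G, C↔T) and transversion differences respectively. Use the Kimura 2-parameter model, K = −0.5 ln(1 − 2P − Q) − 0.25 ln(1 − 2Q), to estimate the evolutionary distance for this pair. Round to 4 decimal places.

0.1216

The sequences differ at positions 7 (T/C, transition), 9 (G/A, transition), 25 (G/T, transversion).
Of the 3 differences, 2 transitions and 1 transversion over 27 sites: P = 2/27 = 0.074074, Q = 1/27 = 0.037037.
d = −0.5·ln(0.814815) − 0.25·ln(0.925926) = −0.5·(-0.204794) − 0.25·(-0.076961) = 0.1216.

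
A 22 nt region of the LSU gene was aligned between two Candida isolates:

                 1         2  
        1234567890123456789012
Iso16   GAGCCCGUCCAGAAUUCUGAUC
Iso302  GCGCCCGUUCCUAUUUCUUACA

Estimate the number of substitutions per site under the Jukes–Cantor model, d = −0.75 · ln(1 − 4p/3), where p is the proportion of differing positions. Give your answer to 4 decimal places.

The sequences differ at positions 2 (A/C), 9 (C/U), 11 (A/C), 12 (G/U), 14 (A/U), 19 (G/U), 21 (U/C), 22 (C/A).
p = 8/22 = 0.363636.
d = −0.75 · ln(1 − (4/3)·0.363636) = −0.75 · ln(0.515152) = −0.75 · (-0.663293) = 0.4975.

0.4975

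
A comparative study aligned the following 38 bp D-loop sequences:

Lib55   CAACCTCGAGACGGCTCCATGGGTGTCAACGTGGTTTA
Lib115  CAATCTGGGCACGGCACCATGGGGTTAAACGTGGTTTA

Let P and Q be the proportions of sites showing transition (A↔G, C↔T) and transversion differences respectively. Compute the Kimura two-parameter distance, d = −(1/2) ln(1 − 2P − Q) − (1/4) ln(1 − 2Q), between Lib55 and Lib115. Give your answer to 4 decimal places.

Differing sites — 4:C/T (Ti); 7:C/G (Tv); 9:A/G (Ti); 10:G/C (Tv); 16:T/A (Tv); 24:T/G (Tv); 25:G/T (Tv); 27:C/A (Tv).
Of the 8 differences, 2 transitions and 6 transversions over 38 sites: P = 2/38 = 0.052632, Q = 6/38 = 0.157895.
d = −0.5·ln(0.736841) − 0.25·ln(0.684210) = −0.5·(-0.305383) − 0.25·(-0.379490) = 0.2476.

0.2476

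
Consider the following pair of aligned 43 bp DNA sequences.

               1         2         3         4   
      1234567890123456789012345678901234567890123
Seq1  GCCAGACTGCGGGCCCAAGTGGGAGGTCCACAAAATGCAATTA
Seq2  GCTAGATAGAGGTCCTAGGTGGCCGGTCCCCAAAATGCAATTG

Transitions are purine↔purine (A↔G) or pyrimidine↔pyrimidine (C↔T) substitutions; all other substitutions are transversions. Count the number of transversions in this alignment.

6

Mismatches occur at site 3 (C↔T, transition), site 7 (C↔T, transition), site 8 (T↔A, transversion), site 10 (C↔A, transversion), site 13 (G↔T, transversion), site 16 (C↔T, transition), site 18 (A↔G, transition), site 23 (G↔C, transversion), site 24 (A↔C, transversion), site 30 (A↔C, transversion), site 43 (A↔G, transition).
Of the 11 differences, 5 transitions and 6 transversions, so the answer is 6.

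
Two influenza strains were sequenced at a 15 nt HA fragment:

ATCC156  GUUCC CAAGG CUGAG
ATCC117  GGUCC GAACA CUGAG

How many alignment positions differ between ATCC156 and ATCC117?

The sequences differ at positions 2 (U/G), 6 (C/G), 9 (G/C), 10 (G/A).
That gives 4 mismatches out of 15 aligned sites, so the Hamming distance is 4.

4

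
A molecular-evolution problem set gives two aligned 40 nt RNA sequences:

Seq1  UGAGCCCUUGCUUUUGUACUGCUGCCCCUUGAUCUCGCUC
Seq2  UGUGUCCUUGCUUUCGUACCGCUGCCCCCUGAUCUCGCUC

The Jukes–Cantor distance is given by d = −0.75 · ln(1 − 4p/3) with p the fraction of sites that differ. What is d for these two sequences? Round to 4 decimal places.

Mismatches occur at site 3 (A↔U), site 5 (C↔U), site 15 (U↔C), site 20 (U↔C), site 29 (U↔C).
p = 5/40 = 0.125000.
d = −0.75 · ln(1 − (4/3)·0.125000) = −0.75 · ln(0.833333) = −0.75 · (-0.182322) = 0.1367.

0.1367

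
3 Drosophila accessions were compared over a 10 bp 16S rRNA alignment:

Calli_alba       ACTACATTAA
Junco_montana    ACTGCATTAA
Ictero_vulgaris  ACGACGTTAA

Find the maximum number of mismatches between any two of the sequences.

3

Pairwise Hamming distances:
  Calli_alba vs Junco_montana: 1
  Calli_alba vs Ictero_vulgaris: 2
  Junco_montana vs Ictero_vulgaris: 3
The largest is 3, between Junco_montana and Ictero_vulgaris.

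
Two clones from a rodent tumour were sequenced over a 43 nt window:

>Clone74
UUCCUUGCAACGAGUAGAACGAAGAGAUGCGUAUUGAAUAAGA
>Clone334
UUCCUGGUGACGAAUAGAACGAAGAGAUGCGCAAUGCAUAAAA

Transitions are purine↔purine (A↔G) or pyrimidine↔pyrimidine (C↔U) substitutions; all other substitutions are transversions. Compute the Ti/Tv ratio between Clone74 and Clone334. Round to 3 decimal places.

Differing sites — 6:U/G (Tv); 8:C/U (Ti); 9:A/G (Ti); 14:G/A (Ti); 32:U/C (Ti); 34:U/A (Tv); 37:A/C (Tv); 42:G/A (Ti).
Of the 8 differences, 5 transitions and 3 transversions, so Ti/Tv = 5/3 = 1.667.

1.667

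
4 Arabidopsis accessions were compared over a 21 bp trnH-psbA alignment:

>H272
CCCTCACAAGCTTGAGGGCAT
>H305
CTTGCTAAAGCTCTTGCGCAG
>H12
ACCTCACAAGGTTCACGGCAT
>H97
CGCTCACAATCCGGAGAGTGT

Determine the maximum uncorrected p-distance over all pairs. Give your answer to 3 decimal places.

0.667

Pairwise Hamming distances:
  H272 vs H305: 10
  H272 vs H12: 4
  H272 vs H97: 7
  H305 vs H12: 13
  H305 vs H97: 14
  H12 vs H97: 11
The largest is 14 mismatches, between H305 and H97; p = 14/21 = 0.667.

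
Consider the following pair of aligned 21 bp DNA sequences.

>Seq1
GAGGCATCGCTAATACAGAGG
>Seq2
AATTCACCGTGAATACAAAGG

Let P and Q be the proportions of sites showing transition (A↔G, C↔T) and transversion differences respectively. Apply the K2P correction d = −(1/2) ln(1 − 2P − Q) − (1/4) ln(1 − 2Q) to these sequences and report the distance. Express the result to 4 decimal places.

Mismatches occur at site 1 (G/A, transition), site 3 (G/T, transversion), site 4 (G/T, transversion), site 7 (T/C, transition), site 10 (C/T, transition), site 11 (T/G, transversion), site 18 (G/A, transition).
Of the 7 differences, 4 transitions and 3 transversions over 21 sites: P = 4/21 = 0.190476, Q = 3/21 = 0.142857.
d = −0.5·ln(0.476191) − 0.25·ln(0.714286) = −0.5·(-0.741936) − 0.25·(-0.336472) = 0.4551.

0.4551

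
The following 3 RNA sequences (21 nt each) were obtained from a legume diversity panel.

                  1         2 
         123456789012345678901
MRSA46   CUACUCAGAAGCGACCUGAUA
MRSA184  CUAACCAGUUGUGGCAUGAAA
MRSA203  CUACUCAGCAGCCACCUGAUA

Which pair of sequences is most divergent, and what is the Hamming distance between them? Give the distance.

9

Pairwise Hamming distances:
  MRSA46 vs MRSA184: 8
  MRSA46 vs MRSA203: 2
  MRSA184 vs MRSA203: 9
The largest is 9, between MRSA184 and MRSA203.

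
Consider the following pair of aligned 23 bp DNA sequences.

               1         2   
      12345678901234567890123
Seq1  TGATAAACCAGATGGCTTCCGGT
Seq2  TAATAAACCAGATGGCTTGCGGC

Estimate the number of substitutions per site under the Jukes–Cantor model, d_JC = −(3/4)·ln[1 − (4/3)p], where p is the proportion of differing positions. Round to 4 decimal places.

The sequences differ at positions 2 (G/A), 19 (C/G), 23 (T/C).
p = 3/23 = 0.130435.
d = −0.75 · ln(1 − (4/3)·0.130435) = −0.75 · ln(0.826087) = −0.75 · (-0.191055) = 0.1433.

0.1433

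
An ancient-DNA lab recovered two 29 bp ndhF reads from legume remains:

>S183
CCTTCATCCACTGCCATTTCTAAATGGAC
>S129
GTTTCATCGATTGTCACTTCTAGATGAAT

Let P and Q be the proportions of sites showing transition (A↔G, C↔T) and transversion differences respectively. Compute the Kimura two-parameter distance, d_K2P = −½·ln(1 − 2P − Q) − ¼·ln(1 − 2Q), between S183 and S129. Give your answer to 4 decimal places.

0.4383

Mismatches occur at site 1 (C→G, transversion), site 2 (C→T, transition), site 9 (C→G, transversion), site 11 (C→T, transition), site 14 (C→T, transition), site 17 (T→C, transition), site 23 (A→G, transition), site 27 (G→A, transition), site 29 (C→T, transition).
Of the 9 differences, 7 transitions and 2 transversions over 29 sites: P = 7/29 = 0.241379, Q = 2/29 = 0.068966.
d = −0.5·ln(0.448276) − 0.25·ln(0.862068) = −0.5·(-0.802346) − 0.25·(-0.148421) = 0.4383.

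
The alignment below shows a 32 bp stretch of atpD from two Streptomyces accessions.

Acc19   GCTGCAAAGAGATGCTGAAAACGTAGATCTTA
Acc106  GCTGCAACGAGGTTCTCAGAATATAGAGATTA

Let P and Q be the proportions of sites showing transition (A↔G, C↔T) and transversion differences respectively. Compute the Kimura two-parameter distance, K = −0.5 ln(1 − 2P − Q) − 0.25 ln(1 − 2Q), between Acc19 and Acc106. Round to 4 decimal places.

Differing sites — 8:A/C (Tv); 12:A/G (Ti); 14:G/T (Tv); 17:G/C (Tv); 19:A/G (Ti); 22:C/T (Ti); 23:G/A (Ti); 28:T/G (Tv); 29:C/A (Tv).
Of the 9 differences, 4 transitions and 5 transversions over 32 sites: P = 4/32 = 0.125000, Q = 5/32 = 0.156250.
d = −0.5·ln(0.593750) − 0.25·ln(0.687500) = −0.5·(-0.521297) − 0.25·(-0.374693) = 0.3543.

0.3543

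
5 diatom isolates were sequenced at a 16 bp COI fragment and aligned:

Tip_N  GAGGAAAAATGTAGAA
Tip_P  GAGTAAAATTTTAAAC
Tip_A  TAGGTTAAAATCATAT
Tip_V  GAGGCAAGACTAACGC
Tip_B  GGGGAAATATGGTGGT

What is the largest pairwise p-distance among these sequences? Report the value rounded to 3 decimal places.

0.688

Pairwise Hamming distances:
  Tip_N vs Tip_P: 5
  Tip_N vs Tip_A: 8
  Tip_N vs Tip_V: 8
  Tip_N vs Tip_B: 6
  Tip_P vs Tip_A: 9
  Tip_P vs Tip_V: 8
  Tip_P vs Tip_B: 10
  Tip_A vs Tip_V: 9
  Tip_A vs Tip_B: 11
  Tip_V vs Tip_B: 9
The largest is 11 mismatches, between Tip_A and Tip_B; p = 11/16 = 0.688.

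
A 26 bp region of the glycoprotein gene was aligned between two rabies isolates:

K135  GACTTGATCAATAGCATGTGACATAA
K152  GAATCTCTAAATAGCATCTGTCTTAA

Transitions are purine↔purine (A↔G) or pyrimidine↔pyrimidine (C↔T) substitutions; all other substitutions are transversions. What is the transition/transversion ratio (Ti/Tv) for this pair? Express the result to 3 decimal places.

The sequences differ at positions 3 (C/A, transversion), 5 (T/C, transition), 6 (G/T, transversion), 7 (A/C, transversion), 9 (C/A, transversion), 18 (G/C, transversion), 21 (A/T, transversion), 23 (A/T, transversion).
Of the 8 differences, 1 transition and 7 transversions, so Ti/Tv = 1/7 = 0.143.

0.143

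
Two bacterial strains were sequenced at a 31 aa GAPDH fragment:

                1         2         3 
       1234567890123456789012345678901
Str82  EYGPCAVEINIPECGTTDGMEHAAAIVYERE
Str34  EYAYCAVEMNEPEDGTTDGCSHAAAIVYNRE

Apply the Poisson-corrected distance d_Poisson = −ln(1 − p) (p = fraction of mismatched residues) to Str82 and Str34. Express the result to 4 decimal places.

Mismatches occur at site 3 (G→A), site 4 (P→Y), site 9 (I→M), site 11 (I→E), site 14 (C→D), site 20 (M→C), site 21 (E→S), site 29 (E→N).
p = 8/31 = 0.258065.
d = −ln(1 − 0.258065) = −ln(0.741935) = 0.2985.

0.2985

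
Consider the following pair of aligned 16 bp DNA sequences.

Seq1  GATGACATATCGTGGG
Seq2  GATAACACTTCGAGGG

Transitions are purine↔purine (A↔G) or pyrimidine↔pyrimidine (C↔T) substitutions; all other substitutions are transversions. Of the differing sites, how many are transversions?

Mismatches occur at site 4 (G→A, transition), site 8 (T→C, transition), site 9 (A→T, transversion), site 13 (T→A, transversion).
Of the 4 differences, 2 transitions and 2 transversions, so the answer is 2.

2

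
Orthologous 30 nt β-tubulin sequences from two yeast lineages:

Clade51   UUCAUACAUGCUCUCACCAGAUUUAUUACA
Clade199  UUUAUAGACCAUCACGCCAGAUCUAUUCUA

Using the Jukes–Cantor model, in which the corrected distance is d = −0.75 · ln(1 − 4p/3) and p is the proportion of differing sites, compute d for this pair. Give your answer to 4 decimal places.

0.4408

Differing sites — 3:C/U; 7:C/G; 9:U/C; 10:G/C; 11:C/A; 14:U/A; 16:A/G; 23:U/C; 28:A/C; 29:C/U.
p = 10/30 = 0.333333.
d = −0.75 · ln(1 − (4/3)·0.333333) = −0.75 · ln(0.555556) = −0.75 · (-0.587786) = 0.4408.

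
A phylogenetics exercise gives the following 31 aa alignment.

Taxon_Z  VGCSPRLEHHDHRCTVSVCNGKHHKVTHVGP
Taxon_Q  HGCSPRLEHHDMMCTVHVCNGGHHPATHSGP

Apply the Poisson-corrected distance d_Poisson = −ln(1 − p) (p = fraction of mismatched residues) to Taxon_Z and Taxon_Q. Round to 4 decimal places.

The sequences differ at positions 1 (V/H), 12 (H/M), 13 (R/M), 17 (S/H), 22 (K/G), 25 (K/P), 26 (V/A), 29 (V/S).
p = 8/31 = 0.258065.
d = −ln(1 − 0.258065) = −ln(0.741935) = 0.2985.

0.2985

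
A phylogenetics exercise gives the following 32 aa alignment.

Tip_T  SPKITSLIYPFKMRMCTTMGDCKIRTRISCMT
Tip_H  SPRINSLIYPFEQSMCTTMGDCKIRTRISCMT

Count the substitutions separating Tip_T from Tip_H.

5

The sequences differ at positions 3 (K/R), 5 (T/N), 12 (K/E), 13 (M/Q), 14 (R/S).
That gives 5 mismatches out of 32 aligned sites, so the Hamming distance is 5.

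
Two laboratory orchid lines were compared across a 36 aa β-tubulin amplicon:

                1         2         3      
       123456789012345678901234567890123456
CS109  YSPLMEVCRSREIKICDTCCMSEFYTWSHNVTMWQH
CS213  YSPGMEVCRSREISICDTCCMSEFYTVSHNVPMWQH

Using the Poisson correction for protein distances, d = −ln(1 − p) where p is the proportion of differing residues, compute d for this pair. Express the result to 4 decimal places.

0.1178

Differing sites — 4:L/G; 14:K/S; 27:W/V; 32:T/P.
p = 4/36 = 0.111111.
d = −ln(1 − 0.111111) = −ln(0.888889) = 0.1178.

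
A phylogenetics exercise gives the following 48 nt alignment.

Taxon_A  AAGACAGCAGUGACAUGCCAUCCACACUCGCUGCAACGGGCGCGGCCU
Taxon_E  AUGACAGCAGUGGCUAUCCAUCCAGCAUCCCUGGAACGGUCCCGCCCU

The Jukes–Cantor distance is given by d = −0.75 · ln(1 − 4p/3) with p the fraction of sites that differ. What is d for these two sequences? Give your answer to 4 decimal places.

The sequences differ at positions 2 (A/U), 13 (A/G), 15 (A/U), 16 (U/A), 17 (G/U), 25 (C/G), 26 (A/C), 27 (C/A), 30 (G/C), 34 (C/G), 40 (G/U), 42 (G/C), 45 (G/C).
p = 13/48 = 0.270833.
d = −0.75 · ln(1 − (4/3)·0.270833) = −0.75 · ln(0.638889) = −0.75 · (-0.448025) = 0.3360.

0.3360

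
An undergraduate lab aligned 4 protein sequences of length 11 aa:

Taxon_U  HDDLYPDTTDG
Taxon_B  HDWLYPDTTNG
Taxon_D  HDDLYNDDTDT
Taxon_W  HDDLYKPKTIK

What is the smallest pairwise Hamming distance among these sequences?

2

Pairwise Hamming distances:
  Taxon_U vs Taxon_B: 2
  Taxon_U vs Taxon_D: 3
  Taxon_U vs Taxon_W: 5
  Taxon_B vs Taxon_D: 5
  Taxon_B vs Taxon_W: 6
  Taxon_D vs Taxon_W: 5
The smallest is 2, between Taxon_U and Taxon_B.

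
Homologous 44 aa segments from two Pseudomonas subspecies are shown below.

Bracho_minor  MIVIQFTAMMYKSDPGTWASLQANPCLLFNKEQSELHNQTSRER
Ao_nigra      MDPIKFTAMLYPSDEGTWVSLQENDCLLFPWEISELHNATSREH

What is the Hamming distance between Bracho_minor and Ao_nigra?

14

The sequences differ at positions 2 (I/D), 3 (V/P), 5 (Q/K), 10 (M/L), 12 (K/P), 15 (P/E), 19 (A/V), 23 (A/E), 25 (P/D), 30 (N/P), 31 (K/W), 33 (Q/I), 39 (Q/A), 44 (R/H).
That gives 14 mismatches out of 44 aligned sites, so the Hamming distance is 14.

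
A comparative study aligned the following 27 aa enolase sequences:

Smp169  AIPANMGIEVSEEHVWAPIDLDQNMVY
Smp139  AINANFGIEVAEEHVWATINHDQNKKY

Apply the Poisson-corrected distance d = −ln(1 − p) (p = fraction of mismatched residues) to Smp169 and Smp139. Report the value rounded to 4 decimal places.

0.3514

The sequences differ at positions 3 (P/N), 6 (M/F), 11 (S/A), 18 (P/T), 20 (D/N), 21 (L/H), 25 (M/K), 26 (V/K).
p = 8/27 = 0.296296.
d = −ln(1 − 0.296296) = −ln(0.703704) = 0.3514.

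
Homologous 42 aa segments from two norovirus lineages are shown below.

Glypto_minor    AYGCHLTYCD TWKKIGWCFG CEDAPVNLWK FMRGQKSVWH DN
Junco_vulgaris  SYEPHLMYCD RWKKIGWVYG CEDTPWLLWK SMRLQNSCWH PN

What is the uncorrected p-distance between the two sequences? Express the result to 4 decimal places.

0.3571

Mismatches occur at site 1 (A↔S), site 3 (G↔E), site 4 (C↔P), site 7 (T↔M), site 11 (T↔R), site 18 (C↔V), site 19 (F↔Y), site 24 (A↔T), site 26 (V↔W), site 27 (N↔L), site 31 (F↔S), site 34 (G↔L), site 36 (K↔N), site 38 (V↔C), site 41 (D↔P).
There are 15 differences over 42 sites, so p = 15/42 = 0.3571.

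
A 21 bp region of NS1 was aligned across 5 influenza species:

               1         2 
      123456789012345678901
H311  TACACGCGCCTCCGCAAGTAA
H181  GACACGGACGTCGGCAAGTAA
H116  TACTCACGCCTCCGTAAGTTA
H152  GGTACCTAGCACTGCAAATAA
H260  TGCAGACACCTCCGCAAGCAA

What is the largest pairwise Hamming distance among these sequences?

13

Pairwise Hamming distances:
  H311 vs H181: 5
  H311 vs H116: 4
  H311 vs H152: 10
  H311 vs H260: 5
  H181 vs H116: 9
  H181 vs H152: 9
  H181 vs H260: 8
  H116 vs H152: 13
  H116 vs H260: 7
  H152 vs H260: 10
The largest is 13, between H116 and H152.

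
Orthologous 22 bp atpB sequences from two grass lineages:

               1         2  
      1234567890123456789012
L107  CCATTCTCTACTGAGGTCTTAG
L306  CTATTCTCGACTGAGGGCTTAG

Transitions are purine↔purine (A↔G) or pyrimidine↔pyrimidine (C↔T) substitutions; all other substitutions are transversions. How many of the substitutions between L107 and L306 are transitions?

Mismatches occur at site 2 (C/T, transition), site 9 (T/G, transversion), site 17 (T/G, transversion).
Of the 3 differences, 1 transition and 2 transversions, so the answer is 1.

1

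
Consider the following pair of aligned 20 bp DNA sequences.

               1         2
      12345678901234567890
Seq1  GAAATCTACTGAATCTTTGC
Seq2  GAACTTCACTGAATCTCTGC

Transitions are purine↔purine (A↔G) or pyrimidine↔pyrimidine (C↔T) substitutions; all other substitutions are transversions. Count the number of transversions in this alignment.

1

The sequences differ at positions 4 (A/C, transversion), 6 (C/T, transition), 7 (T/C, transition), 17 (T/C, transition).
Of the 4 differences, 3 transitions and 1 transversion, so the answer is 1.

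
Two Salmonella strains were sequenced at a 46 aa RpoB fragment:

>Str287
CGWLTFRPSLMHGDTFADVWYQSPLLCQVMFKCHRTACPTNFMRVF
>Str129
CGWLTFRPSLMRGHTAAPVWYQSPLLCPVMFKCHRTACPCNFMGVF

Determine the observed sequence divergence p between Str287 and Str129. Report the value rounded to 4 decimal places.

0.1522

Mismatches occur at site 12 (H→R), site 14 (D→H), site 16 (F→A), site 18 (D→P), site 28 (Q→P), site 40 (T→C), site 44 (R→G).
There are 7 differences over 46 sites, so p = 7/46 = 0.1522.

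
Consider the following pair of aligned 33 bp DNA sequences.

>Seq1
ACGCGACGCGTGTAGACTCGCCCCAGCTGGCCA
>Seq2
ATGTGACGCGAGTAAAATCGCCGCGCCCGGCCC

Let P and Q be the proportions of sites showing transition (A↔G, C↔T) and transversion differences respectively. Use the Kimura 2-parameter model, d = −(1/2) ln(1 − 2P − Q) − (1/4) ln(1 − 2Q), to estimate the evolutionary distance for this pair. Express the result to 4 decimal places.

Differing sites — 2:C/T (Ti); 4:C/T (Ti); 11:T/A (Tv); 15:G/A (Ti); 17:C/A (Tv); 23:C/G (Tv); 25:A/G (Ti); 26:G/C (Tv); 28:T/C (Ti); 33:A/C (Tv).
Of the 10 differences, 5 transitions and 5 transversions over 33 sites: P = 5/33 = 0.151515, Q = 5/33 = 0.151515.
d = −0.5·ln(0.545455) − 0.25·ln(0.696970) = −0.5·(-0.606135) − 0.25·(-0.361013) = 0.3933.

0.3933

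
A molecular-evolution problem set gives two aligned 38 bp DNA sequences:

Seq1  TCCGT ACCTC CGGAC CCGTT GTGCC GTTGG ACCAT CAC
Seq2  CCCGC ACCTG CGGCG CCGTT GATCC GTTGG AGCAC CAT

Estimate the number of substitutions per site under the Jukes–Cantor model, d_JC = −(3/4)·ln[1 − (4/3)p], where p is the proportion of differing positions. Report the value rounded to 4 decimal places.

Differing sites — 1:T/C; 5:T/C; 10:C/G; 14:A/C; 15:C/G; 22:T/A; 23:G/T; 32:C/G; 35:T/C; 38:C/T.
p = 10/38 = 0.263158.
d = −0.75 · ln(1 − (4/3)·0.263158) = −0.75 · ln(0.649123) = −0.75 · (-0.432133) = 0.3241.

0.3241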